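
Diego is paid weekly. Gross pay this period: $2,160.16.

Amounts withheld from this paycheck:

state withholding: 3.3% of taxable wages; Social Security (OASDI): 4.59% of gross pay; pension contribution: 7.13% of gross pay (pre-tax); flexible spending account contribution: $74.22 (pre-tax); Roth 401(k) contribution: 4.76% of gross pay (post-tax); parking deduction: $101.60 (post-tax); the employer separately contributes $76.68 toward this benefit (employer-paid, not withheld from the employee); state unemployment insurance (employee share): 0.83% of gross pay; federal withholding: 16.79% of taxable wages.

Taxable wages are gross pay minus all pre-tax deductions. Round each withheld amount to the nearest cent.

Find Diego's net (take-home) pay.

$1,222.30

Flexible spending account contribution: $74.22
Pension contribution: $2,160.16 × 0.0713 = $154.02
Pre-tax total = $74.22 + $154.02 = $228.24
Taxable wages = $2,160.16 − $228.24 = $1,931.92
Federal withholding: $1,931.92 × 0.1679 = $324.37
State withholding: $1,931.92 × 0.033 = $63.75
Social Security (OASDI): $2,160.16 × 0.0459 = $99.15
State unemployment insurance (employee share): $2,160.16 × 0.0083 = $17.93
Roth 401(k) contribution: $2,160.16 × 0.0476 = $102.82
Parking deduction: $101.60
(Employer's $76.68 toward parking deduction is not withheld from the employee.)
Total deductions = $74.22 + $154.02 + $324.37 + $63.75 + $99.15 + $17.93 + $102.82 + $101.60 = $937.86
Net pay = $2,160.16 − $937.86 = $1,222.30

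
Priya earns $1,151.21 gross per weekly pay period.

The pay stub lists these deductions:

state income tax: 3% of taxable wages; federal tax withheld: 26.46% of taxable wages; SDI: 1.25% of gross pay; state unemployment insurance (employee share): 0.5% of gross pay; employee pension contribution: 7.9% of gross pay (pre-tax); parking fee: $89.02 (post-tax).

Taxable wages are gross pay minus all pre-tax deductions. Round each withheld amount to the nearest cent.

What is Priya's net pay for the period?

Employee pension contribution: $1,151.21 × 0.079 = $90.95
Taxable wages = $1,151.21 − $90.95 = $1,060.26
State income tax: $1,060.26 × 0.03 = $31.81
Federal tax withheld: $1,060.26 × 0.2646 = $280.54
SDI: $1,151.21 × 0.0125 = $14.39
State unemployment insurance (employee share): $1,151.21 × 0.005 = $5.76
Parking fee: $89.02
Total deductions = $90.95 + $31.81 + $280.54 + $14.39 + $5.76 + $89.02 = $512.47
Net pay = $1,151.21 − $512.47 = $638.74

$638.74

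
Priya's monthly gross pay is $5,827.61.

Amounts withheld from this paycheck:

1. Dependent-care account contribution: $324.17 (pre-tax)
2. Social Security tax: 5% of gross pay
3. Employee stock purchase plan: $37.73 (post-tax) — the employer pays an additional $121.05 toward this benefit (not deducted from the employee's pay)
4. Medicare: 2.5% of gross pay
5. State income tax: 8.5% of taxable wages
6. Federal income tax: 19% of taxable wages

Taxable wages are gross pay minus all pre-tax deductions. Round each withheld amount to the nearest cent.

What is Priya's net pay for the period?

$3,515.20

Dependent-care account contribution: $324.17
Taxable wages = $5,827.61 − $324.17 = $5,503.44
Federal income tax: $5,503.44 × 0.19 = $1,045.65
State income tax: $5,503.44 × 0.085 = $467.79
Social Security tax: $5,827.61 × 0.05 = $291.38
Medicare: $5,827.61 × 0.025 = $145.69
Employee stock purchase plan: $37.73
(Employer's $121.05 toward employee stock purchase plan is not withheld from the employee.)
Total deductions = $324.17 + $1,045.65 + $467.79 + $291.38 + $145.69 + $37.73 = $2,312.41
Net pay = $5,827.61 − $2,312.41 = $3,515.20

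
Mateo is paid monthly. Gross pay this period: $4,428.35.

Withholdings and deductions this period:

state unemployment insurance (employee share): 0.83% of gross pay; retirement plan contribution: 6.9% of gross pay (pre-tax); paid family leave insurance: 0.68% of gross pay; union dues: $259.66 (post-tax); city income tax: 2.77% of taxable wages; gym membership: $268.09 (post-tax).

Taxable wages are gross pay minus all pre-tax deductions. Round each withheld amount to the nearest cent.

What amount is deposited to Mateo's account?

Retirement plan contribution: $4,428.35 × 0.069 = $305.56
Taxable wages = $4,428.35 − $305.56 = $4,122.79
City income tax: $4,122.79 × 0.0277 = $114.20
State unemployment insurance (employee share): $4,428.35 × 0.0083 = $36.76
Paid family leave insurance: $4,428.35 × 0.0068 = $30.11
Gym membership: $268.09
Union dues: $259.66
Total deductions = $305.56 + $114.20 + $36.76 + $30.11 + $268.09 + $259.66 = $1,014.38
Net pay = $4,428.35 − $1,014.38 = $3,413.97

$3,413.97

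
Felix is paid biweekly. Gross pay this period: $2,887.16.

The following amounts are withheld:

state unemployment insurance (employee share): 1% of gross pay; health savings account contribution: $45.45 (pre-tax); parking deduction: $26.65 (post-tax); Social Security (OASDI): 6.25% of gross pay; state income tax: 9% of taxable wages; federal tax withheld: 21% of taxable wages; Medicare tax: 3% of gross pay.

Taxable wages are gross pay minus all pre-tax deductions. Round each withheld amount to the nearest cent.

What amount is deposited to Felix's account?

$1,666.62

Health savings account contribution: $45.45
Taxable wages = $2,887.16 − $45.45 = $2,841.71
State income tax: $2,841.71 × 0.09 = $255.75
Federal tax withheld: $2,841.71 × 0.21 = $596.76
Social Security (OASDI): $2,887.16 × 0.0625 = $180.45
State unemployment insurance (employee share): $2,887.16 × 0.01 = $28.87
Medicare tax: $2,887.16 × 0.03 = $86.61
Parking deduction: $26.65
Total deductions = $45.45 + $255.75 + $596.76 + $180.45 + $28.87 + $86.61 + $26.65 = $1,220.54
Net pay = $2,887.16 − $1,220.54 = $1,666.62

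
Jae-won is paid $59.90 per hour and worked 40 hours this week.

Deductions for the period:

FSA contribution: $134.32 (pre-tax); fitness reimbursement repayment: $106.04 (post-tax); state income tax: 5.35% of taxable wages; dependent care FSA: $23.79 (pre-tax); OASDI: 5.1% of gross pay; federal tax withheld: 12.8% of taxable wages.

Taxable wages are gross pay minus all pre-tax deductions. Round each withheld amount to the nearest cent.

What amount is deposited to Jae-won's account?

Gross pay: 40 × $59.90 = $2396.00
FSA contribution: $134.32
Dependent care FSA: $23.79
Pre-tax total = $134.32 + $23.79 = $158.11
Taxable wages = $2396.00 − $158.11 = $2237.89
State income tax: $2237.89 × 0.0535 = $119.73
Federal tax withheld: $2237.89 × 0.128 = $286.45
OASDI: $2396.00 × 0.051 = $122.20
Fitness reimbursement repayment: $106.04
Total deductions = $134.32 + $23.79 + $119.73 + $286.45 + $122.20 + $106.04 = $792.53
Net pay = $2396.00 − $792.53 = $1603.47

$1603.47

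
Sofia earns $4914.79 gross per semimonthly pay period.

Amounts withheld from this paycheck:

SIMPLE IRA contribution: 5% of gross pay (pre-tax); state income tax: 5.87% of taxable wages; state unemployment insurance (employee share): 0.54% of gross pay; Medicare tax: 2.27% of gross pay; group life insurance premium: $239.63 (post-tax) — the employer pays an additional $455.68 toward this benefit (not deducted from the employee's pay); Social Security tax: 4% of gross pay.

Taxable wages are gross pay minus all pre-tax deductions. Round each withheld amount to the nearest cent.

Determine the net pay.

$3820.65

SIMPLE IRA contribution: $4914.79 × 0.05 = $245.74
Taxable wages = $4914.79 − $245.74 = $4669.05
State income tax: $4669.05 × 0.0587 = $274.07
Social Security tax: $4914.79 × 0.04 = $196.59
State unemployment insurance (employee share): $4914.79 × 0.0054 = $26.54
Medicare tax: $4914.79 × 0.0227 = $111.57
Group life insurance premium: $239.63
(Employer's $455.68 toward group life insurance premium is not withheld from the employee.)
Total deductions = $245.74 + $274.07 + $196.59 + $26.54 + $111.57 + $239.63 = $1094.14
Net pay = $4914.79 − $1094.14 = $3820.65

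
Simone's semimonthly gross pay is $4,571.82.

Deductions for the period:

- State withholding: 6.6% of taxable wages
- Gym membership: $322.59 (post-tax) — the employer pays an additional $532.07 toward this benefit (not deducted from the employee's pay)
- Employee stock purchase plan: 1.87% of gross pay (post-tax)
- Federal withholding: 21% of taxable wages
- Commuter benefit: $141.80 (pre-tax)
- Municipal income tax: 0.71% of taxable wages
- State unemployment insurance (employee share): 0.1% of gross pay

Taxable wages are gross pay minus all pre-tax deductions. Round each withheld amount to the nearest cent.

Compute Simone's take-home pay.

$2,763.24

Commuter benefit: $141.80
Taxable wages = $4,571.82 − $141.80 = $4,430.02
Federal withholding: $4,430.02 × 0.21 = $930.30
State withholding: $4,430.02 × 0.066 = $292.38
Municipal income tax: $4,430.02 × 0.0071 = $31.45
State unemployment insurance (employee share): $4,571.82 × 0.001 = $4.57
Employee stock purchase plan: $4,571.82 × 0.0187 = $85.49
Gym membership: $322.59
(Employer's $532.07 toward gym membership is not withheld from the employee.)
Total deductions = $141.80 + $930.30 + $292.38 + $31.45 + $4.57 + $85.49 + $322.59 = $1,808.58
Net pay = $4,571.82 − $1,808.58 = $2,763.24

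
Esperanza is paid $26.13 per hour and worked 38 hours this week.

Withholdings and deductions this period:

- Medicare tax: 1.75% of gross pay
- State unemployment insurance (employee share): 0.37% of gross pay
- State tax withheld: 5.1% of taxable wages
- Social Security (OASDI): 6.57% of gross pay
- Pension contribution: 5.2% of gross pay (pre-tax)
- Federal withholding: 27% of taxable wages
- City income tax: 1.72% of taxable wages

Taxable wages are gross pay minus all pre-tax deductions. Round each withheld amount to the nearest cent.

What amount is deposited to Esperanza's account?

$536.67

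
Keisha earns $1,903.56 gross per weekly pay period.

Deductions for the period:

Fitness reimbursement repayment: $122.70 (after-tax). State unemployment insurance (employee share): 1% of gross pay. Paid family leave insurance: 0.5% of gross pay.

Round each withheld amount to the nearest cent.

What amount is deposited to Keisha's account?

$1,752.30

Paid family leave insurance: $1,903.56 × 0.005 = $9.52
State unemployment insurance (employee share): $1,903.56 × 0.01 = $19.04
Fitness reimbursement repayment: $122.70
Total deductions = $9.52 + $19.04 + $122.70 = $151.26
Net pay = $1,903.56 − $151.26 = $1,752.30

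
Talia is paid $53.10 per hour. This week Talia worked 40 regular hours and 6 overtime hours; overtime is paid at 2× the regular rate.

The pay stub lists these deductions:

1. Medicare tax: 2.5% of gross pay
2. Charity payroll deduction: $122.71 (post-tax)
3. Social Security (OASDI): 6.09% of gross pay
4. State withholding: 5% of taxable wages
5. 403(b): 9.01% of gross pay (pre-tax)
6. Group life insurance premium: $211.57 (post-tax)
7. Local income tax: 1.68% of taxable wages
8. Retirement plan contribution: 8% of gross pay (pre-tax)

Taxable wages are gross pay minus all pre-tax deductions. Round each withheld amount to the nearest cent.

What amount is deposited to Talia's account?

$1566.97

Regular pay: 40 × $53.10 = $2124.00
Overtime pay: 6 × $53.10 × 2 = $637.20
Gross pay = $2124.00 + $637.20 = $2761.20
Retirement plan contribution: $2761.20 × 0.08 = $220.90
403(b): $2761.20 × 0.0901 = $248.78
Pre-tax total = $220.90 + $248.78 = $469.68
Taxable wages = $2761.20 − $469.68 = $2291.52
State withholding: $2291.52 × 0.05 = $114.58
Local income tax: $2291.52 × 0.0168 = $38.50
Medicare tax: $2761.20 × 0.025 = $69.03
Social Security (OASDI): $2761.20 × 0.0609 = $168.16
Group life insurance premium: $211.57
Charity payroll deduction: $122.71
Total deductions = $220.90 + $248.78 + $114.58 + $38.50 + $69.03 + $168.16 + $211.57 + $122.71 = $1194.23
Net pay = $2761.20 − $1194.23 = $1566.97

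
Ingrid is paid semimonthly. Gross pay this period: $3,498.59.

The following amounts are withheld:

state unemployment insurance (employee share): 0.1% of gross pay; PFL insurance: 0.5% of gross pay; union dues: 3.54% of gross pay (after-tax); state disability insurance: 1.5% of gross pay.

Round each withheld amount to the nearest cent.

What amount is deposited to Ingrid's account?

$3,301.27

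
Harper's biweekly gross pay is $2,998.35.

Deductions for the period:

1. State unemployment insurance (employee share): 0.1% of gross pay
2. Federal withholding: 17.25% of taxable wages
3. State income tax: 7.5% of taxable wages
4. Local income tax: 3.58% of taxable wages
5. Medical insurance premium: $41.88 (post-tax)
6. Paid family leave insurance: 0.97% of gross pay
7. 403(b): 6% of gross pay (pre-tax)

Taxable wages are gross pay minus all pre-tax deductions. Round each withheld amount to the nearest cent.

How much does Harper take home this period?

$1,946.03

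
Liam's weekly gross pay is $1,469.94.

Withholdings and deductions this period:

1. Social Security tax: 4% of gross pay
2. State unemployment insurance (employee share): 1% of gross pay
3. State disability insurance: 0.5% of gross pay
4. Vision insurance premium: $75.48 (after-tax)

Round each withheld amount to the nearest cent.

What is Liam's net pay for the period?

$1,313.61

State unemployment insurance (employee share): $1,469.94 × 0.01 = $14.70
Social Security tax: $1,469.94 × 0.04 = $58.80
State disability insurance: $1,469.94 × 0.005 = $7.35
Vision insurance premium: $75.48
Total deductions = $14.70 + $58.80 + $7.35 + $75.48 = $156.33
Net pay = $1,469.94 − $156.33 = $1,313.61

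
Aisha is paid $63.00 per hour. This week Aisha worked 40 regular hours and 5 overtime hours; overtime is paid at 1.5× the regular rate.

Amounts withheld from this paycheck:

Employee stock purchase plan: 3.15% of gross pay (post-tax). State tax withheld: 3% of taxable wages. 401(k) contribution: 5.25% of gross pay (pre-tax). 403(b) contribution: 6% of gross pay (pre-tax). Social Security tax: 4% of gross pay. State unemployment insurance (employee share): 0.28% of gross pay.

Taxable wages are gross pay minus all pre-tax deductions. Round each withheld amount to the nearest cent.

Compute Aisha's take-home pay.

Regular pay: 40 × $63.00 = $2,520.00
Overtime pay: 5 × $63.00 × 1.5 = $472.50
Gross pay = $2,520.00 + $472.50 = $2,992.50
403(b) contribution: $2,992.50 × 0.06 = $179.55
401(k) contribution: $2,992.50 × 0.0525 = $157.11
Pre-tax total = $179.55 + $157.11 = $336.66
Taxable wages = $2,992.50 − $336.66 = $2,655.84
State tax withheld: $2,655.84 × 0.03 = $79.68
State unemployment insurance (employee share): $2,992.50 × 0.0028 = $8.38
Social Security tax: $2,992.50 × 0.04 = $119.70
Employee stock purchase plan: $2,992.50 × 0.0315 = $94.26
Total deductions = $179.55 + $157.11 + $79.68 + $8.38 + $119.70 + $94.26 = $638.68
Net pay = $2,992.50 − $638.68 = $2,353.82

$2,353.82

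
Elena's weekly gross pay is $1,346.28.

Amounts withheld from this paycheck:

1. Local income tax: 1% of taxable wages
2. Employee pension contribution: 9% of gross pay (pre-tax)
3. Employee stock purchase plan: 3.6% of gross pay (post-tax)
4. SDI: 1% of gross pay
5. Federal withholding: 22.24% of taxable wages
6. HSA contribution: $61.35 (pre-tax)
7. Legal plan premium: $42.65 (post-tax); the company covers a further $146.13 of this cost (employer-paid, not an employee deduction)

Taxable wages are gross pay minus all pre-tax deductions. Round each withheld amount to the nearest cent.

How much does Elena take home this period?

$788.72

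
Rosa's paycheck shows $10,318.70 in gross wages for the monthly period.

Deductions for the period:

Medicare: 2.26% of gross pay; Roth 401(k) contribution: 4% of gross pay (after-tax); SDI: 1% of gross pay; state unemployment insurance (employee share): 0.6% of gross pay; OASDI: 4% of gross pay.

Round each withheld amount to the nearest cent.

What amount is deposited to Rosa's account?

OASDI: $10,318.70 × 0.04 = $412.75
Medicare: $10,318.70 × 0.0226 = $233.20
SDI: $10,318.70 × 0.01 = $103.19
State unemployment insurance (employee share): $10,318.70 × 0.006 = $61.91
Roth 401(k) contribution: $10,318.70 × 0.04 = $412.75
Total deductions = $412.75 + $233.20 + $103.19 + $61.91 + $412.75 = $1,223.80
Net pay = $10,318.70 − $1,223.80 = $9,094.90

$9,094.90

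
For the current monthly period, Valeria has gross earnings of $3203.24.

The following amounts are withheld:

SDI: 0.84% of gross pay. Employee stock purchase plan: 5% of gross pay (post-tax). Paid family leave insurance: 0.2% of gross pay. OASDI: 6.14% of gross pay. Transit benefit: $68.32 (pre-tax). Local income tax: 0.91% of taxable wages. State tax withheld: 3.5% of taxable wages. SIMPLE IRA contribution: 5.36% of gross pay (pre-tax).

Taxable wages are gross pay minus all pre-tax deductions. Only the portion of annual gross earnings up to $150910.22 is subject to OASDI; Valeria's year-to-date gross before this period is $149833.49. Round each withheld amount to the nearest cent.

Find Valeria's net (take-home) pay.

SIMPLE IRA contribution: $3203.24 × 0.0536 = $171.69
Transit benefit: $68.32
Pre-tax total = $171.69 + $68.32 = $240.01
Taxable wages = $3203.24 − $240.01 = $2963.23
State tax withheld: $2963.23 × 0.035 = $103.71
Local income tax: $2963.23 × 0.0091 = $26.97
SDI: $3203.24 × 0.0084 = $26.91
Paid family leave insurance: $3203.24 × 0.002 = $6.41
OASDI: only $150910.22 − $149833.49 = $1076.73 of this check is subject → $1076.73 × 0.0614 = $66.11
Employee stock purchase plan: $3203.24 × 0.05 = $160.16
Total deductions = $171.69 + $68.32 + $103.71 + $26.97 + $26.91 + $6.41 + $66.11 + $160.16 = $630.28
Net pay = $3203.24 − $630.28 = $2572.96

$2572.96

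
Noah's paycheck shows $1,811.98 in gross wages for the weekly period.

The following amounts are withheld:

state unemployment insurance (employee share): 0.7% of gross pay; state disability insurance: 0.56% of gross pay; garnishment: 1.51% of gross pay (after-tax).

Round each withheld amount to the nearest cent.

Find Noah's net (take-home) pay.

State disability insurance: $1,811.98 × 0.0056 = $10.15
State unemployment insurance (employee share): $1,811.98 × 0.007 = $12.68
Garnishment: $1,811.98 × 0.0151 = $27.36
Total deductions = $10.15 + $12.68 + $27.36 = $50.19
Net pay = $1,811.98 − $50.19 = $1,761.79

$1,761.79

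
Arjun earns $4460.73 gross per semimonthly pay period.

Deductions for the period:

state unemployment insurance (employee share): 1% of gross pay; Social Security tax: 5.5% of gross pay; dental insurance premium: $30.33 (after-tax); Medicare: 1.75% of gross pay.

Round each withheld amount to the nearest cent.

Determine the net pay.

Medicare: $4460.73 × 0.0175 = $78.06
State unemployment insurance (employee share): $4460.73 × 0.01 = $44.61
Social Security tax: $4460.73 × 0.055 = $245.34
Dental insurance premium: $30.33
Total deductions = $78.06 + $44.61 + $245.34 + $30.33 = $398.34
Net pay = $4460.73 − $398.34 = $4062.39

$4062.39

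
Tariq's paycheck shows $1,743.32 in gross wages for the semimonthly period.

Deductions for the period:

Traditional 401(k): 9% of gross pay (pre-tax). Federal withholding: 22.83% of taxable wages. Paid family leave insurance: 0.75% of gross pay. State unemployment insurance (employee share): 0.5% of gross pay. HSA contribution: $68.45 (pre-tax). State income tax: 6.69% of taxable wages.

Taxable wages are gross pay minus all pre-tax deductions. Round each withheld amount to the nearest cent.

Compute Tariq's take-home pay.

$1,048.08

Traditional 401(k): $1,743.32 × 0.09 = $156.90
HSA contribution: $68.45
Pre-tax total = $156.90 + $68.45 = $225.35
Taxable wages = $1,743.32 − $225.35 = $1,517.97
Federal withholding: $1,517.97 × 0.2283 = $346.55
State income tax: $1,517.97 × 0.0669 = $101.55
Paid family leave insurance: $1,743.32 × 0.0075 = $13.07
State unemployment insurance (employee share): $1,743.32 × 0.005 = $8.72
Total deductions = $156.90 + $68.45 + $346.55 + $101.55 + $13.07 + $8.72 = $695.24
Net pay = $1,743.32 − $695.24 = $1,048.08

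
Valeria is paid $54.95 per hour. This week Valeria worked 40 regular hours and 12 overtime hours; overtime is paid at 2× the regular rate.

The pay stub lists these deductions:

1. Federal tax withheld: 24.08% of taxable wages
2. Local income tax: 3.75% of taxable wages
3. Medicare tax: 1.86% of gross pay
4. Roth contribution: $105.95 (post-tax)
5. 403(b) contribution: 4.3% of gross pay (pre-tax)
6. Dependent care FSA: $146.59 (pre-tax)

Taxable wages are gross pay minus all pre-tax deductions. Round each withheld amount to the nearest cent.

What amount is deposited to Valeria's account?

Regular pay: 40 × $54.95 = $2198.00
Overtime pay: 12 × $54.95 × 2 = $1318.80
Gross pay = $2198.00 + $1318.80 = $3516.80
403(b) contribution: $3516.80 × 0.043 = $151.22
Dependent care FSA: $146.59
Pre-tax total = $151.22 + $146.59 = $297.81
Taxable wages = $3516.80 − $297.81 = $3218.99
Local income tax: $3218.99 × 0.0375 = $120.71
Federal tax withheld: $3218.99 × 0.2408 = $775.13
Medicare tax: $3516.80 × 0.0186 = $65.41
Roth contribution: $105.95
Total deductions = $151.22 + $146.59 + $120.71 + $775.13 + $65.41 + $105.95 = $1365.01
Net pay = $3516.80 − $1365.01 = $2151.79

$2151.79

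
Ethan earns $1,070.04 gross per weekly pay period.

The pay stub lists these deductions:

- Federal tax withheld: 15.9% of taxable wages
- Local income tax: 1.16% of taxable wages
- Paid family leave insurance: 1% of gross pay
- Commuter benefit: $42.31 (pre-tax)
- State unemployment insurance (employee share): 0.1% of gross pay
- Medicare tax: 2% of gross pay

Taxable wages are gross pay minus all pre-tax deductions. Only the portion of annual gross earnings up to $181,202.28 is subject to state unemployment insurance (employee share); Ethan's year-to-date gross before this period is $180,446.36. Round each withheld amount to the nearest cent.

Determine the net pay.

$819.54

Commuter benefit: $42.31
Taxable wages = $1,070.04 − $42.31 = $1,027.73
Federal tax withheld: $1,027.73 × 0.159 = $163.41
Local income tax: $1,027.73 × 0.0116 = $11.92
State unemployment insurance (employee share): only $181,202.28 − $180,446.36 = $755.92 of this check is subject → $755.92 × 0.001 = $0.76
Paid family leave insurance: $1,070.04 × 0.01 = $10.70
Medicare tax: $1,070.04 × 0.02 = $21.40
Total deductions = $42.31 + $163.41 + $11.92 + $0.76 + $10.70 + $21.40 = $250.50
Net pay = $1,070.04 − $250.50 = $819.54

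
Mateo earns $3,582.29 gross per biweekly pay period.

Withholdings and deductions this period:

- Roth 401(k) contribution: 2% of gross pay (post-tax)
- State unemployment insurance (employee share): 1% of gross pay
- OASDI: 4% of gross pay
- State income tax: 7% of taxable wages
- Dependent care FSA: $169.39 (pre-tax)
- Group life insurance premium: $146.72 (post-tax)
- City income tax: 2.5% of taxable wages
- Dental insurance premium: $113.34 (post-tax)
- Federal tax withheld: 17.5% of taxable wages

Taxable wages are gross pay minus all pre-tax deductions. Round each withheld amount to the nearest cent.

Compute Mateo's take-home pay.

Dependent care FSA: $169.39
Taxable wages = $3,582.29 − $169.39 = $3,412.90
Federal tax withheld: $3,412.90 × 0.175 = $597.26
City income tax: $3,412.90 × 0.025 = $85.32
State income tax: $3,412.90 × 0.07 = $238.90
OASDI: $3,582.29 × 0.04 = $143.29
State unemployment insurance (employee share): $3,582.29 × 0.01 = $35.82
Roth 401(k) contribution: $3,582.29 × 0.02 = $71.65
Dental insurance premium: $113.34
Group life insurance premium: $146.72
Total deductions = $169.39 + $597.26 + $85.32 + $238.90 + $143.29 + $35.82 + $71.65 + $113.34 + $146.72 = $1,601.69
Net pay = $3,582.29 − $1,601.69 = $1,980.60

$1,980.60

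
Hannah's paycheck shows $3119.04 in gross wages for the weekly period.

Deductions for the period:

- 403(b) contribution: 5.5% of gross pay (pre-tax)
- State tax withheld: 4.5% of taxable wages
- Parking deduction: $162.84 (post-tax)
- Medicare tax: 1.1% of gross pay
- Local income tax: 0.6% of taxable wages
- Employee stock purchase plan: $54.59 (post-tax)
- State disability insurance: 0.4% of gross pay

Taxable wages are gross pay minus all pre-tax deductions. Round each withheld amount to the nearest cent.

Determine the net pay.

$2532.95

403(b) contribution: $3119.04 × 0.055 = $171.55
Taxable wages = $3119.04 − $171.55 = $2947.49
State tax withheld: $2947.49 × 0.045 = $132.64
Local income tax: $2947.49 × 0.006 = $17.68
State disability insurance: $3119.04 × 0.004 = $12.48
Medicare tax: $3119.04 × 0.011 = $34.31
Parking deduction: $162.84
Employee stock purchase plan: $54.59
Total deductions = $171.55 + $132.64 + $17.68 + $12.48 + $34.31 + $162.84 + $54.59 = $586.09
Net pay = $3119.04 − $586.09 = $2532.95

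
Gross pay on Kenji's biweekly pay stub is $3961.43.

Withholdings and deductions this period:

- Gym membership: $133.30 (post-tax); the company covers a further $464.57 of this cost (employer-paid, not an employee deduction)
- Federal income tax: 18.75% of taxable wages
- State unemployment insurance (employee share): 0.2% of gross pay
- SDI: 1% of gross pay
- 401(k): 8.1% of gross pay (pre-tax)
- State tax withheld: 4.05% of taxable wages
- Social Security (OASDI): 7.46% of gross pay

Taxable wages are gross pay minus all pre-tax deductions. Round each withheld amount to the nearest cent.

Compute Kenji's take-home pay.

$2334.16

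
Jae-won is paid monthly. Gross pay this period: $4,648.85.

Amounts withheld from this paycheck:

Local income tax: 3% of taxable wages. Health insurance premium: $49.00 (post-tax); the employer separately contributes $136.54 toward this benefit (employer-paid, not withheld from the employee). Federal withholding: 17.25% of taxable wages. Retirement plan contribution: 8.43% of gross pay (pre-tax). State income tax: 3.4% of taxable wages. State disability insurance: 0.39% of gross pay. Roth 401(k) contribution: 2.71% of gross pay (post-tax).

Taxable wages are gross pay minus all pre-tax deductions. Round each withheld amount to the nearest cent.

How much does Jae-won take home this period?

Retirement plan contribution: $4,648.85 × 0.0843 = $391.90
Taxable wages = $4,648.85 − $391.90 = $4,256.95
State income tax: $4,256.95 × 0.034 = $144.74
Federal withholding: $4,256.95 × 0.1725 = $734.32
Local income tax: $4,256.95 × 0.03 = $127.71
State disability insurance: $4,648.85 × 0.0039 = $18.13
Roth 401(k) contribution: $4,648.85 × 0.0271 = $125.98
Health insurance premium: $49.00
(Employer's $136.54 toward health insurance premium is not withheld from the employee.)
Total deductions = $391.90 + $144.74 + $734.32 + $127.71 + $18.13 + $125.98 + $49.00 = $1,591.78
Net pay = $4,648.85 − $1,591.78 = $3,057.07

$3,057.07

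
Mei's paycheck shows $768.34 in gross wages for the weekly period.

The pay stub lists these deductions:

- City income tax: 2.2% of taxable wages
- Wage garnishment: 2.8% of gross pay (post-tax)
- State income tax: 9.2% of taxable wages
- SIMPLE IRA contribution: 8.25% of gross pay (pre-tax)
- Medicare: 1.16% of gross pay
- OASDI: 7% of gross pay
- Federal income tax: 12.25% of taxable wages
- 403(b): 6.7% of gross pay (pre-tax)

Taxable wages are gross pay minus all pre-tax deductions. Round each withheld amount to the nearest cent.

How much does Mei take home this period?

403(b): $768.34 × 0.067 = $51.48
SIMPLE IRA contribution: $768.34 × 0.0825 = $63.39
Pre-tax total = $51.48 + $63.39 = $114.87
Taxable wages = $768.34 − $114.87 = $653.47
Federal income tax: $653.47 × 0.1225 = $80.05
City income tax: $653.47 × 0.022 = $14.38
State income tax: $653.47 × 0.092 = $60.12
Medicare: $768.34 × 0.0116 = $8.91
OASDI: $768.34 × 0.07 = $53.78
Wage garnishment: $768.34 × 0.028 = $21.51
Total deductions = $51.48 + $63.39 + $80.05 + $14.38 + $60.12 + $8.91 + $53.78 + $21.51 = $353.62
Net pay = $768.34 − $353.62 = $414.72

$414.72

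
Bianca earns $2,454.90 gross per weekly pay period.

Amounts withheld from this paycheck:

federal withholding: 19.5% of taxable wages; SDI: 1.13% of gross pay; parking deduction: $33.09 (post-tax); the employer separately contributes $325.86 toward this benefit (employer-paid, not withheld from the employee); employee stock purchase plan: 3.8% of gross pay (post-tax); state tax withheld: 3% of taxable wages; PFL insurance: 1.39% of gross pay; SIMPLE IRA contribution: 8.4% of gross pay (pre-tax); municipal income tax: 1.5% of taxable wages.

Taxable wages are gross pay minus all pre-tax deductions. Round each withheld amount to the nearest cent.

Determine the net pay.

$1,520.77

SIMPLE IRA contribution: $2,454.90 × 0.084 = $206.21
Taxable wages = $2,454.90 − $206.21 = $2,248.69
Municipal income tax: $2,248.69 × 0.015 = $33.73
State tax withheld: $2,248.69 × 0.03 = $67.46
Federal withholding: $2,248.69 × 0.195 = $438.49
SDI: $2,454.90 × 0.0113 = $27.74
PFL insurance: $2,454.90 × 0.0139 = $34.12
Employee stock purchase plan: $2,454.90 × 0.038 = $93.29
Parking deduction: $33.09
(Employer's $325.86 toward parking deduction is not withheld from the employee.)
Total deductions = $206.21 + $33.73 + $67.46 + $438.49 + $27.74 + $34.12 + $93.29 + $33.09 = $934.13
Net pay = $2,454.90 − $934.13 = $1,520.77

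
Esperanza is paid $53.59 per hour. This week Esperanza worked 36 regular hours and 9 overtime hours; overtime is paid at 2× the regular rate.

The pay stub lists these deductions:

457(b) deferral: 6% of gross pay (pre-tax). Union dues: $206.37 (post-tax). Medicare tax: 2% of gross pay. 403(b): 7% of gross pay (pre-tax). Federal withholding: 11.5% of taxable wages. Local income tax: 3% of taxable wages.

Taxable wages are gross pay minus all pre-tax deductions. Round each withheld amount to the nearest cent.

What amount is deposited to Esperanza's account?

$1,888.35

Regular pay: 36 × $53.59 = $1,929.24
Overtime pay: 9 × $53.59 × 2 = $964.62
Gross pay = $1,929.24 + $964.62 = $2,893.86
457(b) deferral: $2,893.86 × 0.06 = $173.63
403(b): $2,893.86 × 0.07 = $202.57
Pre-tax total = $173.63 + $202.57 = $376.20
Taxable wages = $2,893.86 − $376.20 = $2,517.66
Local income tax: $2,517.66 × 0.03 = $75.53
Federal withholding: $2,517.66 × 0.115 = $289.53
Medicare tax: $2,893.86 × 0.02 = $57.88
Union dues: $206.37
Total deductions = $173.63 + $202.57 + $75.53 + $289.53 + $57.88 + $206.37 = $1,005.51
Net pay = $2,893.86 − $1,005.51 = $1,888.35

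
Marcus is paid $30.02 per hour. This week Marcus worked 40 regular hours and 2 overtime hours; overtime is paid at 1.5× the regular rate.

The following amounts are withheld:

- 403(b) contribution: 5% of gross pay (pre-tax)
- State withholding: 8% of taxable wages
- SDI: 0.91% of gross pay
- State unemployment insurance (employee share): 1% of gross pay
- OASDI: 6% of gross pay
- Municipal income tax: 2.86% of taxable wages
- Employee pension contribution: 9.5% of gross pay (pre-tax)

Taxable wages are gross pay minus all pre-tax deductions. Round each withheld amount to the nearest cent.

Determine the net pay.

$881.71

Regular pay: 40 × $30.02 = $1,200.80
Overtime pay: 2 × $30.02 × 1.5 = $90.06
Gross pay = $1,200.80 + $90.06 = $1,290.86
Employee pension contribution: $1,290.86 × 0.095 = $122.63
403(b) contribution: $1,290.86 × 0.05 = $64.54
Pre-tax total = $122.63 + $64.54 = $187.17
Taxable wages = $1,290.86 − $187.17 = $1,103.69
State withholding: $1,103.69 × 0.08 = $88.30
Municipal income tax: $1,103.69 × 0.0286 = $31.57
State unemployment insurance (employee share): $1,290.86 × 0.01 = $12.91
OASDI: $1,290.86 × 0.06 = $77.45
SDI: $1,290.86 × 0.0091 = $11.75
Total deductions = $122.63 + $64.54 + $88.30 + $31.57 + $12.91 + $77.45 + $11.75 = $409.15
Net pay = $1,290.86 − $409.15 = $881.71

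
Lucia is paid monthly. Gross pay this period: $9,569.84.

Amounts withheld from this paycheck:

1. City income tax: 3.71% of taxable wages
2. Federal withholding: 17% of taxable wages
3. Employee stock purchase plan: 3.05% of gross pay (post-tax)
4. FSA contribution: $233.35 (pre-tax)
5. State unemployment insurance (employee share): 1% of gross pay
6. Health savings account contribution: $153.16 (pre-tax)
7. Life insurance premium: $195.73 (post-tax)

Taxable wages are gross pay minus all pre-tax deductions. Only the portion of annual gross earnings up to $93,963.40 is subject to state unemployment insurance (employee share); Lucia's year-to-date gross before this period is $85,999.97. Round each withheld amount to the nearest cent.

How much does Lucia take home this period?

FSA contribution: $233.35
Health savings account contribution: $153.16
Pre-tax total = $233.35 + $153.16 = $386.51
Taxable wages = $9,569.84 − $386.51 = $9,183.33
Federal withholding: $9,183.33 × 0.17 = $1,561.17
City income tax: $9,183.33 × 0.0371 = $340.70
State unemployment insurance (employee share): only $93,963.40 − $85,999.97 = $7,963.43 of this check is subject → $7,963.43 × 0.01 = $79.63
Life insurance premium: $195.73
Employee stock purchase plan: $9,569.84 × 0.0305 = $291.88
Total deductions = $233.35 + $153.16 + $1,561.17 + $340.70 + $79.63 + $195.73 + $291.88 = $2,855.62
Net pay = $9,569.84 − $2,855.62 = $6,714.22

$6,714.22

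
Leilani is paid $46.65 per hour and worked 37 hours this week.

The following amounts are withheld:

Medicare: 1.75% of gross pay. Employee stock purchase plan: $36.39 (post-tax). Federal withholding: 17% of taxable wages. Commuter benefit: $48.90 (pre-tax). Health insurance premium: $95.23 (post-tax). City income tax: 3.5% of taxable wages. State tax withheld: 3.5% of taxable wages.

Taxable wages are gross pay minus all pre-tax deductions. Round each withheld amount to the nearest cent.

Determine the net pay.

Gross pay: 37 × $46.65 = $1,726.05
Commuter benefit: $48.90
Taxable wages = $1,726.05 − $48.90 = $1,677.15
Federal withholding: $1,677.15 × 0.17 = $285.12
State tax withheld: $1,677.15 × 0.035 = $58.70
City income tax: $1,677.15 × 0.035 = $58.70
Medicare: $1,726.05 × 0.0175 = $30.21
Health insurance premium: $95.23
Employee stock purchase plan: $36.39
Total deductions = $48.90 + $285.12 + $58.70 + $58.70 + $30.21 + $95.23 + $36.39 = $613.25
Net pay = $1,726.05 − $613.25 = $1,112.80

$1,112.80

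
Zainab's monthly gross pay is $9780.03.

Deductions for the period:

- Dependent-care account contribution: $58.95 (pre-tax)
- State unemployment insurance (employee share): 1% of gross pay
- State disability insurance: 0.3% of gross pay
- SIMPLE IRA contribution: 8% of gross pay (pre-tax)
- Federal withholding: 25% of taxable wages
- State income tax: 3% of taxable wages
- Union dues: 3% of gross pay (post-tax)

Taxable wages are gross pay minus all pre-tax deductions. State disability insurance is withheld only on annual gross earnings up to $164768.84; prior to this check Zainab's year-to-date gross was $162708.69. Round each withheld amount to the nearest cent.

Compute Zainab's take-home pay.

$6038.47

SIMPLE IRA contribution: $9780.03 × 0.08 = $782.40
Dependent-care account contribution: $58.95
Pre-tax total = $782.40 + $58.95 = $841.35
Taxable wages = $9780.03 − $841.35 = $8938.68
State income tax: $8938.68 × 0.03 = $268.16
Federal withholding: $8938.68 × 0.25 = $2234.67
State unemployment insurance (employee share): $9780.03 × 0.01 = $97.80
State disability insurance: only $164768.84 − $162708.69 = $2060.15 of this check is subject → $2060.15 × 0.003 = $6.18
Union dues: $9780.03 × 0.03 = $293.40
Total deductions = $782.40 + $58.95 + $268.16 + $2234.67 + $97.80 + $6.18 + $293.40 = $3741.56
Net pay = $9780.03 − $3741.56 = $6038.47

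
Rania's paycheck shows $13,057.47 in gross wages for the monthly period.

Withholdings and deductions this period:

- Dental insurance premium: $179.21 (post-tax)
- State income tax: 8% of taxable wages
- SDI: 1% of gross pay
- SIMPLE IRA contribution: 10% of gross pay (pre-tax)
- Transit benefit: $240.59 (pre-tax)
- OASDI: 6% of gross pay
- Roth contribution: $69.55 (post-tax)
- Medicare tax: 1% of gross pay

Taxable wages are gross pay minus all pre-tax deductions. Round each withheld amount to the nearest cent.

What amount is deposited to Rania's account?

SIMPLE IRA contribution: $13,057.47 × 0.1 = $1,305.75
Transit benefit: $240.59
Pre-tax total = $1,305.75 + $240.59 = $1,546.34
Taxable wages = $13,057.47 − $1,546.34 = $11,511.13
State income tax: $11,511.13 × 0.08 = $920.89
OASDI: $13,057.47 × 0.06 = $783.45
Medicare tax: $13,057.47 × 0.01 = $130.57
SDI: $13,057.47 × 0.01 = $130.57
Roth contribution: $69.55
Dental insurance premium: $179.21
Total deductions = $1,305.75 + $240.59 + $920.89 + $783.45 + $130.57 + $130.57 + $69.55 + $179.21 = $3,760.58
Net pay = $13,057.47 − $3,760.58 = $9,296.89

$9,296.89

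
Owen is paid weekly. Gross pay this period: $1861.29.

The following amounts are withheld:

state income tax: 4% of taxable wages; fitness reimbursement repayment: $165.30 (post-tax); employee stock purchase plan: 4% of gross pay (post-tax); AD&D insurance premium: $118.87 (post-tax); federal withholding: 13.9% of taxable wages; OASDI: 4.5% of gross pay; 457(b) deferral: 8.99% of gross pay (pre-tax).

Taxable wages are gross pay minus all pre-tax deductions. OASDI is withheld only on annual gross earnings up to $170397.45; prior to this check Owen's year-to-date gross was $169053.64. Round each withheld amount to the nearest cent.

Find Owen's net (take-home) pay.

457(b) deferral: $1861.29 × 0.0899 = $167.33
Taxable wages = $1861.29 − $167.33 = $1693.96
State income tax: $1693.96 × 0.04 = $67.76
Federal withholding: $1693.96 × 0.139 = $235.46
OASDI: only $170397.45 − $169053.64 = $1343.81 of this check is subject → $1343.81 × 0.045 = $60.47
Fitness reimbursement repayment: $165.30
Employee stock purchase plan: $1861.29 × 0.04 = $74.45
AD&D insurance premium: $118.87
Total deductions = $167.33 + $67.76 + $235.46 + $60.47 + $165.30 + $74.45 + $118.87 = $889.64
Net pay = $1861.29 − $889.64 = $971.65

$971.65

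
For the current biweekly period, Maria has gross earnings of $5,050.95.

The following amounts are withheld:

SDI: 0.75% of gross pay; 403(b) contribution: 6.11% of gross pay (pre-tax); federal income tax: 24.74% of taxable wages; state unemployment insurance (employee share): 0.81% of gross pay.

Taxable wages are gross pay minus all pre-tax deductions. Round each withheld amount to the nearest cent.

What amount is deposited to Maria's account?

403(b) contribution: $5,050.95 × 0.0611 = $308.61
Taxable wages = $5,050.95 − $308.61 = $4,742.34
Federal income tax: $4,742.34 × 0.2474 = $1,173.25
SDI: $5,050.95 × 0.0075 = $37.88
State unemployment insurance (employee share): $5,050.95 × 0.0081 = $40.91
Total deductions = $308.61 + $1,173.25 + $37.88 + $40.91 = $1,560.65
Net pay = $5,050.95 − $1,560.65 = $3,490.30

$3,490.30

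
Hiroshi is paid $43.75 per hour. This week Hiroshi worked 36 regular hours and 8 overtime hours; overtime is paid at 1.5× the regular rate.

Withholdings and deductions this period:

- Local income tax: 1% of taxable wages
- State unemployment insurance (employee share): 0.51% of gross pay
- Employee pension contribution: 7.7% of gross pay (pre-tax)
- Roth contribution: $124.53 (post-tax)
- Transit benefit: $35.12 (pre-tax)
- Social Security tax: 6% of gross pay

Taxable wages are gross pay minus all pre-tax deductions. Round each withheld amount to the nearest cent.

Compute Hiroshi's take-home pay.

Regular pay: 36 × $43.75 = $1,575.00
Overtime pay: 8 × $43.75 × 1.5 = $525.00
Gross pay = $1,575.00 + $525.00 = $2,100.00
Transit benefit: $35.12
Employee pension contribution: $2,100.00 × 0.077 = $161.70
Pre-tax total = $35.12 + $161.70 = $196.82
Taxable wages = $2,100.00 − $196.82 = $1,903.18
Local income tax: $1,903.18 × 0.01 = $19.03
State unemployment insurance (employee share): $2,100.00 × 0.0051 = $10.71
Social Security tax: $2,100.00 × 0.06 = $126.00
Roth contribution: $124.53
Total deductions = $35.12 + $161.70 + $19.03 + $10.71 + $126.00 + $124.53 = $477.09
Net pay = $2,100.00 − $477.09 = $1,622.91

$1,622.91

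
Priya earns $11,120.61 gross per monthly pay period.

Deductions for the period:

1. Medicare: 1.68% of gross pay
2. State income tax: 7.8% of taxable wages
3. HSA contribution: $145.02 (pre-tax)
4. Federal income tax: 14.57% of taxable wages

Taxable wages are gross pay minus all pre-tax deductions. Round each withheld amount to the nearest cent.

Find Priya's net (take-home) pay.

$8,333.52

HSA contribution: $145.02
Taxable wages = $11,120.61 − $145.02 = $10,975.59
Federal income tax: $10,975.59 × 0.1457 = $1,599.14
State income tax: $10,975.59 × 0.078 = $856.10
Medicare: $11,120.61 × 0.0168 = $186.83
Total deductions = $145.02 + $1,599.14 + $856.10 + $186.83 = $2,787.09
Net pay = $11,120.61 − $2,787.09 = $8,333.52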